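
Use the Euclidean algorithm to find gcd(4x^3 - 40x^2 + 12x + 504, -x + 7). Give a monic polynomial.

x - 7

Apply the Euclidean algorithm:
  4x^3 - 40x^2 + 12x + 504 = (-4x^2 + 12x + 72)(-x + 7) + (0)
Last nonzero remainder: -x + 7. Dividing through by -1 gives the monic gcd x - 7.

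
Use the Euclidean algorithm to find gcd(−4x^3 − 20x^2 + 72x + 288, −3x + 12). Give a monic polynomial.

Euclidean algorithm in ℚ[x]:
  −4x^3 − 20x^2 + 72x + 288 = ((4/3)x^2 + 12x + 24)(−3x + 12) + (0)
Last nonzero remainder: −3x + 12. Dividing through by −3 gives the monic gcd x − 4.

x − 4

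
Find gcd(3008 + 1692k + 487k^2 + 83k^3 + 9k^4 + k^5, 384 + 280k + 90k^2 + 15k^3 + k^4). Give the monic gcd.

Repeated division with remainder:
  k^5 + 9k^4 + 83k^3 + 487k^2 + 1692k + 3008 = (k − 6)(k^4 + 15k^3 + 90k^2 + 280k + 384) + (83k^3 + 747k^2 + 2988k + 5312)
  k^4 + 15k^3 + 90k^2 + 280k + 384 = ((1/83)k + 6/83)(83k^3 + 747k^2 + 2988k + 5312) + (0)
Last nonzero remainder: 83k^3 + 747k^2 + 2988k + 5312. Dividing through by 83 gives the monic gcd k^3 + 9k^2 + 36k + 64.

64 + 36k + 9k^2 + k^3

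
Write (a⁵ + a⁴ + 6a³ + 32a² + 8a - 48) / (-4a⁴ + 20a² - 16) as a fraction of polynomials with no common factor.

Euclidean algorithm in ℚ[a]:
  a⁵ + a⁴ + 6a³ + 32a² + 8a - 48 = (-(1/4)a - 1/4)(-4a⁴ + 20a² - 16) + (11a³ + 37a² + 4a - 52)
  -4a⁴ + 20a² - 16 = (-(4/11)a + 148/121)(11a³ + 37a² + 4a - 52) + (-(2880/121)a² - (2880/121)a + 5760/121)
  11a³ + 37a² + 4a - 52 = (-(1331/2880)a - 1573/1440)(-(2880/121)a² - (2880/121)a + 5760/121) + (0)
Last nonzero remainder: -(2880/121)a² - (2880/121)a + 5760/121. Dividing through by -2880/121 gives the monic gcd a² + a - 2.
Cancel a² + a - 2 from numerator and denominator to get the reduced form.

(-a³ - 8a - 24)/(4a² - 4a - 8)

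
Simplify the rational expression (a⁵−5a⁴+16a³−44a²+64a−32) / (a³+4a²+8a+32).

Repeated division with remainder:
  a⁵−5a⁴+16a³−44a²+64a−32 = (a²−9a+44)(a³+4a²+8a+32) + (−180a²−1440)
  a³+4a²+8a+32 = (−(1/180)a−1/45)(−180a²−1440) + (0)
Last nonzero remainder: −180a²−1440. Dividing through by −180 gives the monic gcd a²+8.
Cancel a²+8 from numerator and denominator to get the reduced form.

(a³−5a²+8a−4)/(a+4)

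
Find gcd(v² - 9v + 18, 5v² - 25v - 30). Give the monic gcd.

Apply the Euclidean algorithm:
  v² - 9v + 18 = (1/5)(5v² - 25v - 30) + (-4v + 24)
  5v² - 25v - 30 = (-(5/4)v - 5/4)(-4v + 24) + (0)
Last nonzero remainder: -4v + 24. Dividing through by -4 gives the monic gcd v - 6.

v - 6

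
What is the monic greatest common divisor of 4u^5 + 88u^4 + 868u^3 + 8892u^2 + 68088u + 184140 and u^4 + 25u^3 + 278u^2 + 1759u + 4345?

Apply the Euclidean algorithm:
  4u^5 + 88u^4 + 868u^3 + 8892u^2 + 68088u + 184140 = (4u - 12)(u^4 + 25u^3 + 278u^2 + 1759u + 4345) + (56u^3 + 5192u^2 + 71816u + 236280)
  u^4 + 25u^3 + 278u^2 + 1759u + 4345 = ((1/56)u - 237/196)(56u^3 + 5192u^2 + 71816u + 236280) + ((258409/49)u^2 + (4134544/49)u + 14212495/49)
  56u^3 + 5192u^2 + 71816u + 236280 = ((2744/258409)u + 210504/258409)((258409/49)u^2 + (4134544/49)u + 14212495/49) + (0)
Last nonzero remainder: (258409/49)u^2 + (4134544/49)u + 14212495/49. Dividing through by 258409/49 gives the monic gcd u^2 + 16u + 55.

u^2 + 16u + 55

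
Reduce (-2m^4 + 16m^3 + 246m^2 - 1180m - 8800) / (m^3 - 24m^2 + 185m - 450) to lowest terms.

Apply the Euclidean algorithm:
  -2m^4 + 16m^3 + 246m^2 - 1180m - 8800 = (-2m - 32)(m^3 - 24m^2 + 185m - 450) + (-152m^2 + 3840m - 23200)
  m^3 - 24m^2 + 185m - 450 = (-(1/152)m - 3/361)(-152m^2 + 3840m - 23200) + ((23205/361)m - 232050/361)
  -152m^2 + 3840m - 23200 = (-(54872/23205)m + 167504/4641)((23205/361)m - 232050/361) + (0)
Last nonzero remainder: (23205/361)m - 232050/361. Dividing through by 23205/361 gives the monic gcd m - 10.
Cancel m - 10 from numerator and denominator to get the reduced form.

(-2m^3 - 4m^2 + 206m + 880)/(m^2 - 14m + 45)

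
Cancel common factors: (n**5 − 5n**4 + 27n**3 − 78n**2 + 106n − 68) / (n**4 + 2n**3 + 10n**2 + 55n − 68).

Apply the Euclidean algorithm:
  n**5 − 5n**4 + 27n**3 − 78n**2 + 106n − 68 = (n − 7)(n**4 + 2n**3 + 10n**2 + 55n − 68) + (31n**3 − 63n**2 + 559n − 544)
  n**4 + 2n**3 + 10n**2 + 55n − 68 = ((1/31)n + 125/961)(31n**3 − 63n**2 + 559n − 544) + ((156/961)n**2 − (156/961)n + 2652/961)
  31n**3 − 63n**2 + 559n − 544 = ((29791/156)n − 7688/39)((156/961)n**2 − (156/961)n + 2652/961) + (0)
Last nonzero remainder: (156/961)n**2 − (156/961)n + 2652/961. Dividing through by 156/961 gives the monic gcd n**2 − n + 17.
Cancel n**2 − n + 17 from numerator and denominator to get the reduced form.

(n**3 − 4n**2 + 6n − 4)/(n**2 + 3n − 4)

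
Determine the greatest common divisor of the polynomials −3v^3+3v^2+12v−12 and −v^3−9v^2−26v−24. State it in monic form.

Euclidean algorithm in ℚ[v]:
  −3v^3+3v^2+12v−12 = (3)(−v^3−9v^2−26v−24) + (30v^2+90v+60)
  −v^3−9v^2−26v−24 = (−(1/30)v−1/5)(30v^2+90v+60) + (−6v−12)
  30v^2+90v+60 = (−5v−5)(−6v−12) + (0)
Last nonzero remainder: −6v−12. Dividing through by −6 gives the monic gcd v+2.

v+2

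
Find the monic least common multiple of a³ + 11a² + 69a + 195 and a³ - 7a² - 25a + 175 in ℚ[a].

a⁵ - a⁴ - 28a³ - 248a² + 75a + 6825

Repeated division with remainder:
  a³ + 11a² + 69a + 195 = (a³ - 7a² - 25a + 175) + (18a² + 94a + 20)
  a³ - 7a² - 25a + 175 = ((1/18)a - 55/81)(18a² + 94a + 20) + ((3055/81)a + 15275/81)
  18a² + 94a + 20 = ((1458/3055)a + 324/3055)((3055/81)a + 15275/81) + (0)
Last nonzero remainder: (3055/81)a + 15275/81. Dividing through by 3055/81 gives the monic gcd a + 5.
Then lcm(f, g) = f·g / gcd(f, g); expanding and making the result monic gives the answer.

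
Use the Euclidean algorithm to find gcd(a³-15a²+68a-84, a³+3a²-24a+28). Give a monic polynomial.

a-2

Euclidean algorithm in ℚ[a]:
  a³-15a²+68a-84 = (a³+3a²-24a+28) + (-18a²+92a-112)
  a³+3a²-24a+28 = (-(1/18)a-73/162)(-18a²+92a-112) + ((910/81)a-1820/81)
  -18a²+92a-112 = (-(729/455)a+324/65)((910/81)a-1820/81) + (0)
Last nonzero remainder: (910/81)a-1820/81. Dividing through by 910/81 gives the monic gcd a-2.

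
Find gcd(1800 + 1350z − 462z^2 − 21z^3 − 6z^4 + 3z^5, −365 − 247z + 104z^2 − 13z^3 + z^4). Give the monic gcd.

Repeated division with remainder:
  3z^5 − 6z^4 − 21z^3 − 462z^2 + 1350z + 1800 = (3z + 33)(z^4 − 13z^3 + 104z^2 − 247z − 365) + (96z^3 − 3153z^2 + 10596z + 13845)
  z^4 − 13z^3 + 104z^2 − 247z − 365 = ((1/96)z + 635/3072)(96z^3 − 3153z^2 + 10596z + 13845) + ((660857/1024)z^2 − (660857/256)z − 3304285/1024)
  96z^3 − 3153z^2 + 10596z + 13845 = ((98304/660857)z − 2835456/660857)((660857/1024)z^2 − (660857/256)z − 3304285/1024) + (0)
Last nonzero remainder: (660857/1024)z^2 − (660857/256)z − 3304285/1024. Dividing through by 660857/1024 gives the monic gcd z^2 − 4z − 5.

−5 − 4z + z^2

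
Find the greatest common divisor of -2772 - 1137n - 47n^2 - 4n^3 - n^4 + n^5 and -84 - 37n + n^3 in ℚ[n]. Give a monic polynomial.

-84 - 37n + n^3

Euclidean algorithm in ℚ[n]:
  n^5 - n^4 - 4n^3 - 47n^2 - 1137n - 2772 = (n^2 - n + 33)(n^3 - 37n - 84) + (0)
The last nonzero remainder n^3 - 37n - 84 is already monic.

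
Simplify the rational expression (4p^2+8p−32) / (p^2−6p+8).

Euclidean algorithm in ℚ[p]:
  4p^2+8p−32 = (4)(p^2−6p+8) + (32p−64)
  p^2−6p+8 = ((1/32)p−1/8)(32p−64) + (0)
Last nonzero remainder: 32p−64. Dividing through by 32 gives the monic gcd p−2.
Cancel p−2 from numerator and denominator to get the reduced form.

(4p+16)/(p−4)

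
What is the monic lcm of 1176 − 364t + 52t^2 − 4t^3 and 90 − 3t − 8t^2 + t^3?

By polynomial division,
  −4t^3 + 52t^2 − 364t + 1176 = (−4)(t^3 − 8t^2 − 3t + 90) + (20t^2 − 376t + 1536)
  t^3 − 8t^2 − 3t + 90 = ((1/20)t + 27/50)(20t^2 − 376t + 1536) + ((3081/25)t − 18486/25)
  20t^2 − 376t + 1536 = ((500/3081)t − 6400/3081)((3081/25)t − 18486/25) + (0)
Last nonzero remainder: (3081/25)t − 18486/25. Dividing through by 3081/25 gives the monic gcd t − 6.
Then lcm(f, g) = f·g / gcd(f, g); expanding and making the result monic gives the answer.

4410 − 777t − 281t^2 + 102t^3 − 15t^4 + t^5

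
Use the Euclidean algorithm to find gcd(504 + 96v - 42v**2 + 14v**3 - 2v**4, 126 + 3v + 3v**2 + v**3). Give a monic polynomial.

21 - 3v + v**2

Repeated division with remainder:
  -2v**4 + 14v**3 - 42v**2 + 96v + 504 = (-2v + 20)(v**3 + 3v**2 + 3v + 126) + (-96v**2 + 288v - 2016)
  v**3 + 3v**2 + 3v + 126 = (-(1/96)v - 1/16)(-96v**2 + 288v - 2016) + (0)
Last nonzero remainder: -96v**2 + 288v - 2016. Dividing through by -96 gives the monic gcd v**2 - 3v + 21.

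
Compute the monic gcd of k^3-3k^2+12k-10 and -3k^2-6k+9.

Apply the Euclidean algorithm:
  k^3-3k^2+12k-10 = (-(1/3)k+5/3)(-3k^2-6k+9) + (25k-25)
  -3k^2-6k+9 = (-(3/25)k-9/25)(25k-25) + (0)
Last nonzero remainder: 25k-25. Dividing through by 25 gives the monic gcd k-1.

k-1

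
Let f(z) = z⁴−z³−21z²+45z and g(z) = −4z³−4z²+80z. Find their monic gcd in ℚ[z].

Repeated division with remainder:
  z⁴−z³−21z²+45z = (−(1/4)z+1/2)(−4z³−4z²+80z) + (z²+5z)
  −4z³−4z²+80z = (−4z+16)(z²+5z) + (0)
The last nonzero remainder z²+5z is already monic.

z²+5z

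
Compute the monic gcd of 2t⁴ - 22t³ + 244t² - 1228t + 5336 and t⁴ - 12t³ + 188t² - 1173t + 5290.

t² - 9t + 46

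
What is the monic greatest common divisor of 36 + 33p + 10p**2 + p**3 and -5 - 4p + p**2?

Apply the Euclidean algorithm:
  p**3 + 10p**2 + 33p + 36 = (p + 14)(p**2 - 4p - 5) + (94p + 106)
  p**2 - 4p - 5 = ((1/94)p - 241/4418)(94p + 106) + (1728/2209)
  94p + 106 = ((103823/864)p + 117077/864)(1728/2209) + (0)
The last nonzero remainder is the constant 1728/2209, so the polynomials are coprime and gcd = 1.

1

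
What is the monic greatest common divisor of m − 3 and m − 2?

By polynomial division,
  m − 3 = (m − 2) + (−1)
  m − 2 = (−m + 2)(−1) + (0)
The last nonzero remainder is the constant −1, so the polynomials are coprime and gcd = 1.

1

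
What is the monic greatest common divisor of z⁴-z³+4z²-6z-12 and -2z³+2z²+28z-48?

Repeated division with remainder:
  z⁴-z³+4z²-6z-12 = (-(1/2)z)(-2z³+2z²+28z-48) + (18z²-30z-12)
  -2z³+2z²+28z-48 = (-(1/9)z-2/27)(18z²-30z-12) + ((220/9)z-440/9)
  18z²-30z-12 = ((81/110)z+27/110)((220/9)z-440/9) + (0)
Last nonzero remainder: (220/9)z-440/9. Dividing through by 220/9 gives the monic gcd z-2.

z-2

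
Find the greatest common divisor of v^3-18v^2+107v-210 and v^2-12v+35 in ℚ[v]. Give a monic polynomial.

Apply the Euclidean algorithm:
  v^3-18v^2+107v-210 = (v-6)(v^2-12v+35) + (0)
The last nonzero remainder v^2-12v+35 is already monic.

v^2-12v+35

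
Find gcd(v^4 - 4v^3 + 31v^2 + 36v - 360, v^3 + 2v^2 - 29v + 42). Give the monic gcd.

By polynomial division,
  v^4 - 4v^3 + 31v^2 + 36v - 360 = (v - 6)(v^3 + 2v^2 - 29v + 42) + (72v^2 - 180v - 108)
  v^3 + 2v^2 - 29v + 42 = ((1/72)v + 1/16)(72v^2 - 180v - 108) + (-(65/4)v + 195/4)
  72v^2 - 180v - 108 = (-(288/65)v - 144/65)(-(65/4)v + 195/4) + (0)
Last nonzero remainder: -(65/4)v + 195/4. Dividing through by -65/4 gives the monic gcd v - 3.

v - 3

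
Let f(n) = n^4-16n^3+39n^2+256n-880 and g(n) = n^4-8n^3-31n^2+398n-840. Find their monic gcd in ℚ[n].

n^2-9n+20

By polynomial division,
  n^4-16n^3+39n^2+256n-880 = (n^4-8n^3-31n^2+398n-840) + (-8n^3+70n^2-142n-40)
  n^4-8n^3-31n^2+398n-840 = (-(1/8)n-3/32)(-8n^3+70n^2-142n-40) + (-(675/16)n^2+(6075/16)n-3375/4)
  -8n^3+70n^2-142n-40 = ((128/675)n+32/675)(-(675/16)n^2+(6075/16)n-3375/4) + (0)
Last nonzero remainder: -(675/16)n^2+(6075/16)n-3375/4. Dividing through by -675/16 gives the monic gcd n^2-9n+20.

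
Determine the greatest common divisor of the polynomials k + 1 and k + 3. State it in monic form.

Apply the Euclidean algorithm:
  k + 1 = (k + 3) + (-2)
  k + 3 = (-(1/2)k - 3/2)(-2) + (0)
The last nonzero remainder is the constant -2, so the polynomials are coprime and gcd = 1.

1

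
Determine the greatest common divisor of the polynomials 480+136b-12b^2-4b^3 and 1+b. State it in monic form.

1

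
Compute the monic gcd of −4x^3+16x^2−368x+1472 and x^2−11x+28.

Repeated division with remainder:
  −4x^3+16x^2−368x+1472 = (−4x−28)(x^2−11x+28) + (−564x+2256)
  x^2−11x+28 = (−(1/564)x+7/564)(−564x+2256) + (0)
Last nonzero remainder: −564x+2256. Dividing through by −564 gives the monic gcd x−4.

x−4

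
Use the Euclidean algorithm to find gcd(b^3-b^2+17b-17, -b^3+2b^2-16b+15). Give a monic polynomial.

Repeated division with remainder:
  b^3-b^2+17b-17 = (-1)(-b^3+2b^2-16b+15) + (b^2+b-2)
  -b^3+2b^2-16b+15 = (-b+3)(b^2+b-2) + (-21b+21)
  b^2+b-2 = (-(1/21)b-2/21)(-21b+21) + (0)
Last nonzero remainder: -21b+21. Dividing through by -21 gives the monic gcd b-1.

b-1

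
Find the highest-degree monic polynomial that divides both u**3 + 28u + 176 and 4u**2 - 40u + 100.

Apply the Euclidean algorithm:
  u**3 + 28u + 176 = ((1/4)u + 5/2)(4u**2 - 40u + 100) + (103u - 74)
  4u**2 - 40u + 100 = ((4/103)u - 3824/10609)(103u - 74) + (777924/10609)
  103u - 74 = ((1092727/777924)u - 392533/388962)(777924/10609) + (0)
The last nonzero remainder is the constant 777924/10609, so the polynomials are coprime and gcd = 1.

1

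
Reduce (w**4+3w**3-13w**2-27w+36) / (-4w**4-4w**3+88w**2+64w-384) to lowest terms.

Apply the Euclidean algorithm:
  w**4+3w**3-13w**2-27w+36 = (-1/4)(-4w**4-4w**3+88w**2+64w-384) + (2w**3+9w**2-11w-60)
  -4w**4-4w**3+88w**2+64w-384 = (-2w+7)(2w**3+9w**2-11w-60) + (3w**2+21w+36)
  2w**3+9w**2-11w-60 = ((2/3)w-5/3)(3w**2+21w+36) + (0)
Last nonzero remainder: 3w**2+21w+36. Dividing through by 3 gives the monic gcd w**2+7w+12.
Cancel w**2+7w+12 from numerator and denominator to get the reduced form.

(-w**2+4w-3)/(4w**2-24w+32)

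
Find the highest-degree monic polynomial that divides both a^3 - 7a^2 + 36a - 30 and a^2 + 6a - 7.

By polynomial division,
  a^3 - 7a^2 + 36a - 30 = (a - 13)(a^2 + 6a - 7) + (121a - 121)
  a^2 + 6a - 7 = ((1/121)a + 7/121)(121a - 121) + (0)
Last nonzero remainder: 121a - 121. Dividing through by 121 gives the monic gcd a - 1.

a - 1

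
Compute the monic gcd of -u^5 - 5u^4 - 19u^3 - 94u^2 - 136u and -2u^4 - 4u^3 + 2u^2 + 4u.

u^2 + 2u

By polynomial division,
  -u^5 - 5u^4 - 19u^3 - 94u^2 - 136u = ((1/2)u + 3/2)(-2u^4 - 4u^3 + 2u^2 + 4u) + (-14u^3 - 99u^2 - 142u)
  -2u^4 - 4u^3 + 2u^2 + 4u = ((1/7)u - 71/98)(-14u^3 - 99u^2 - 142u) + (-(4845/98)u^2 - (4845/49)u)
  -14u^3 - 99u^2 - 142u = ((1372/4845)u + 6958/4845)(-(4845/98)u^2 - (4845/49)u) + (0)
Last nonzero remainder: -(4845/98)u^2 - (4845/49)u. Dividing through by -4845/98 gives the monic gcd u^2 + 2u.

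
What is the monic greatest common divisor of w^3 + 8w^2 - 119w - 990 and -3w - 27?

Euclidean algorithm in ℚ[w]:
  w^3 + 8w^2 - 119w - 990 = (-(1/3)w^2 + (1/3)w + 110/3)(-3w - 27) + (0)
Last nonzero remainder: -3w - 27. Dividing through by -3 gives the monic gcd w + 9.

w + 9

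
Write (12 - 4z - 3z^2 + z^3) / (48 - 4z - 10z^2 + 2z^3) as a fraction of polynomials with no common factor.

(-2 + z)/(-8 + 2z)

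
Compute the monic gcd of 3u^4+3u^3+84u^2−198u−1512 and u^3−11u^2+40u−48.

Repeated division with remainder:
  3u^4+3u^3+84u^2−198u−1512 = (3u+36)(u^3−11u^2+40u−48) + (360u^2−1494u+216)
  u^3−11u^2+40u−48 = ((1/360)u−137/7200)(360u^2−1494u+216) + ((4389/400)u−4389/100)
  360u^2−1494u+216 = ((48000/1463)u−7200/1463)((4389/400)u−4389/100) + (0)
Last nonzero remainder: (4389/400)u−4389/100. Dividing through by 4389/400 gives the monic gcd u−4.

u−4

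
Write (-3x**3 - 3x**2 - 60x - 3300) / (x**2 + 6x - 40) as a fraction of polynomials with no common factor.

(-3x**2 + 27x - 330)/(x - 4)

Euclidean algorithm in ℚ[x]:
  -3x**3 - 3x**2 - 60x - 3300 = (-3x + 15)(x**2 + 6x - 40) + (-270x - 2700)
  x**2 + 6x - 40 = (-(1/270)x + 2/135)(-270x - 2700) + (0)
Last nonzero remainder: -270x - 2700. Dividing through by -270 gives the monic gcd x + 10.
Cancel x + 10 from numerator and denominator to get the reduced form.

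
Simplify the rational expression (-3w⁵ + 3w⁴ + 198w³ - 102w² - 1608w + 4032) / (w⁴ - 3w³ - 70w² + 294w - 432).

(-3w² - 33w - 84)/(w + 9)

Apply the Euclidean algorithm:
  -3w⁵ + 3w⁴ + 198w³ - 102w² - 1608w + 4032 = (-3w - 6)(w⁴ - 3w³ - 70w² + 294w - 432) + (-30w³ + 360w² - 1140w + 1440)
  w⁴ - 3w³ - 70w² + 294w - 432 = (-(1/30)w - 3/10)(-30w³ + 360w² - 1140w + 1440) + (0)
Last nonzero remainder: -30w³ + 360w² - 1140w + 1440. Dividing through by -30 gives the monic gcd w³ - 12w² + 38w - 48.
Cancel w³ - 12w² + 38w - 48 from numerator and denominator to get the reduced form.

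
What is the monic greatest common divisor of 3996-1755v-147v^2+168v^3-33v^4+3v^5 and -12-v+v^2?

By polynomial division,
  3v^5-33v^4+168v^3-147v^2-1755v+3996 = (3v^3-30v^2+174v-333)(v^2-v-12) + (0)
The last nonzero remainder v^2-v-12 is already monic.

-12-v+v^2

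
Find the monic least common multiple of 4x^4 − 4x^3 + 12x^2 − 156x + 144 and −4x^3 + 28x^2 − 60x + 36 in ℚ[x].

x^5 − 4x^4 + 6x^3 − 48x^2 + 153x − 108

Repeated division with remainder:
  4x^4 − 4x^3 + 12x^2 − 156x + 144 = (−x − 6)(−4x^3 + 28x^2 − 60x + 36) + (120x^2 − 480x + 360)
  −4x^3 + 28x^2 − 60x + 36 = (−(1/30)x + 1/10)(120x^2 − 480x + 360) + (0)
Last nonzero remainder: 120x^2 − 480x + 360. Dividing through by 120 gives the monic gcd x^2 − 4x + 3.
Then lcm(f, g) = f·g / gcd(f, g); expanding and making the result monic gives the answer.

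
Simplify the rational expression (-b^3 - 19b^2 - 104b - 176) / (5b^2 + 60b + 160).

Euclidean algorithm in ℚ[b]:
  -b^3 - 19b^2 - 104b - 176 = (-(1/5)b - 7/5)(5b^2 + 60b + 160) + (12b + 48)
  5b^2 + 60b + 160 = ((5/12)b + 10/3)(12b + 48) + (0)
Last nonzero remainder: 12b + 48. Dividing through by 12 gives the monic gcd b + 4.
Cancel b + 4 from numerator and denominator to get the reduced form.

(-b^2 - 15b - 44)/(5b + 40)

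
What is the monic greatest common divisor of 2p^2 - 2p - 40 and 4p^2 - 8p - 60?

p - 5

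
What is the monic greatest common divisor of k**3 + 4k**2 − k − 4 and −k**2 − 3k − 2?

Euclidean algorithm in ℚ[k]:
  k**3 + 4k**2 − k − 4 = (−k − 1)(−k**2 − 3k − 2) + (−6k − 6)
  −k**2 − 3k − 2 = ((1/6)k + 1/3)(−6k − 6) + (0)
Last nonzero remainder: −6k − 6. Dividing through by −6 gives the monic gcd k + 1.

k + 1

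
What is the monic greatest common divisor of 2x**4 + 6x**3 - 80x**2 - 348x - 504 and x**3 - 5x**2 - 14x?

x - 7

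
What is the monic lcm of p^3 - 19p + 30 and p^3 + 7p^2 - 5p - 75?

p^4 + 5p^3 - 19p^2 - 65p + 150

Apply the Euclidean algorithm:
  p^3 - 19p + 30 = (p^3 + 7p^2 - 5p - 75) + (-7p^2 - 14p + 105)
  p^3 + 7p^2 - 5p - 75 = (-(1/7)p - 5/7)(-7p^2 - 14p + 105) + (0)
Last nonzero remainder: -7p^2 - 14p + 105. Dividing through by -7 gives the monic gcd p^2 + 2p - 15.
Then lcm(f, g) = f·g / gcd(f, g); expanding and making the result monic gives the answer.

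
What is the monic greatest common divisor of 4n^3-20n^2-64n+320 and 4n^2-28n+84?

1

Repeated division with remainder:
  4n^3-20n^2-64n+320 = (n+2)(4n^2-28n+84) + (-92n+152)
  4n^2-28n+84 = (-(1/23)n+123/529)(-92n+152) + (25740/529)
  -92n+152 = (-(12167/6435)n+20102/6435)(25740/529) + (0)
The last nonzero remainder is the constant 25740/529, so the polynomials are coprime and gcd = 1.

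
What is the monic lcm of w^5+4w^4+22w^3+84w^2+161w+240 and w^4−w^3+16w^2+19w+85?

Euclidean algorithm in ℚ[w]:
  w^5+4w^4+22w^3+84w^2+161w+240 = (w+5)(w^4−w^3+16w^2+19w+85) + (11w^3−15w^2−19w−185)
  w^4−w^3+16w^2+19w+85 = ((1/11)w+4/121)(11w^3−15w^2−19w−185) + ((2205/121)w^2+(4410/121)w+11025/121)
  11w^3−15w^2−19w−185 = ((1331/2205)w−4477/2205)((2205/121)w^2+(4410/121)w+11025/121) + (0)
Last nonzero remainder: (2205/121)w^2+(4410/121)w+11025/121. Dividing through by 2205/121 gives the monic gcd w^2+2w+5.
Then lcm(f, g) = f·g / gcd(f, g); expanding and making the result monic gives the answer.

w^7+w^6+27w^5+86w^4+283w^3+1185w^2+2017w+4080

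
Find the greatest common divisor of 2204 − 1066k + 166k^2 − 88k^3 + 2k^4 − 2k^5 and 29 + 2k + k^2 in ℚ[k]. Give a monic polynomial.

Repeated division with remainder:
  −2k^5 + 2k^4 − 88k^3 + 166k^2 − 1066k + 2204 = (−2k^3 + 6k^2 − 42k + 76)(k^2 + 2k + 29) + (0)
The last nonzero remainder k^2 + 2k + 29 is already monic.

29 + 2k + k^2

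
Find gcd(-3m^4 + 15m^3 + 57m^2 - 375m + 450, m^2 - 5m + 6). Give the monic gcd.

m^2 - 5m + 6

Apply the Euclidean algorithm:
  -3m^4 + 15m^3 + 57m^2 - 375m + 450 = (-3m^2 + 75)(m^2 - 5m + 6) + (0)
The last nonzero remainder m^2 - 5m + 6 is already monic.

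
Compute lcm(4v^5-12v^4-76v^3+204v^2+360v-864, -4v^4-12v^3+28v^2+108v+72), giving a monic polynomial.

Euclidean algorithm in ℚ[v]:
  4v^5-12v^4-76v^3+204v^2+360v-864 = (-v+6)(-4v^4-12v^3+28v^2+108v+72) + (24v^3+144v^2-216v-1296)
  -4v^4-12v^3+28v^2+108v+72 = (-(1/6)v+1/2)(24v^3+144v^2-216v-1296) + (-80v^2+720)
  24v^3+144v^2-216v-1296 = (-(3/10)v-9/5)(-80v^2+720) + (0)
Last nonzero remainder: -80v^2+720. Dividing through by -80 gives the monic gcd v^2-9.
Then lcm(f, g) = f·g / gcd(f, g); expanding and making the result monic gives the answer.

v^7-26v^5-12v^4+205v^3+156v^2-468v-432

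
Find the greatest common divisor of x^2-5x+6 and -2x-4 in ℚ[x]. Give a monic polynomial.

Repeated division with remainder:
  x^2-5x+6 = (-(1/2)x+7/2)(-2x-4) + (20)
  -2x-4 = (-(1/10)x-1/5)(20) + (0)
The last nonzero remainder is the constant 20, so the polynomials are coprime and gcd = 1.

1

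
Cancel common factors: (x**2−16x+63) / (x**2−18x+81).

Repeated division with remainder:
  x**2−16x+63 = (x**2−18x+81) + (2x−18)
  x**2−18x+81 = ((1/2)x−9/2)(2x−18) + (0)
Last nonzero remainder: 2x−18. Dividing through by 2 gives the monic gcd x−9.
Cancel x−9 from numerator and denominator to get the reduced form.

(x−7)/(x−9)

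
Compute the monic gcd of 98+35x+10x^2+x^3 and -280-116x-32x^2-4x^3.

14+3x+x^2

Euclidean algorithm in ℚ[x]:
  x^3+10x^2+35x+98 = (-1/4)(-4x^3-32x^2-116x-280) + (2x^2+6x+28)
  -4x^3-32x^2-116x-280 = (-2x-10)(2x^2+6x+28) + (0)
Last nonzero remainder: 2x^2+6x+28. Dividing through by 2 gives the monic gcd x^2+3x+14.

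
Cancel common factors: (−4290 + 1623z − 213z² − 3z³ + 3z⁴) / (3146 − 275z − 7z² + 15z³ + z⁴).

(−15 + 3z)/(11 + z)

Apply the Euclidean algorithm:
  3z⁴ − 3z³ − 213z² + 1623z − 4290 = (3)(z⁴ + 15z³ − 7z² − 275z + 3146) + (−48z³ − 192z² + 2448z − 13728)
  z⁴ + 15z³ − 7z² − 275z + 3146 = (−(1/48)z − 11/48)(−48z³ − 192z² + 2448z − 13728) + (0)
Last nonzero remainder: −48z³ − 192z² + 2448z − 13728. Dividing through by −48 gives the monic gcd z³ + 4z² − 51z + 286.
Cancel z³ + 4z² − 51z + 286 from numerator and denominator to get the reduced form.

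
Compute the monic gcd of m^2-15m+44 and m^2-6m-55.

Apply the Euclidean algorithm:
  m^2-15m+44 = (m^2-6m-55) + (-9m+99)
  m^2-6m-55 = (-(1/9)m-5/9)(-9m+99) + (0)
Last nonzero remainder: -9m+99. Dividing through by -9 gives the monic gcd m-11.

m-11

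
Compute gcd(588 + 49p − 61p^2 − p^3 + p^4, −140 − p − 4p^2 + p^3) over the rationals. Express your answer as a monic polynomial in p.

−7 + p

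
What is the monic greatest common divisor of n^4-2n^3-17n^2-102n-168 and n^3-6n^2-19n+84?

n-7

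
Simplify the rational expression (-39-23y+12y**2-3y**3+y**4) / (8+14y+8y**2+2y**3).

Repeated division with remainder:
  y**4-3y**3+12y**2-23y-39 = ((1/2)y-7/2)(2y**3+8y**2+14y+8) + (33y**2+22y-11)
  2y**3+8y**2+14y+8 = ((2/33)y+20/99)(33y**2+22y-11) + ((92/9)y+92/9)
  33y**2+22y-11 = ((297/92)y-99/92)((92/9)y+92/9) + (0)
Last nonzero remainder: (92/9)y+92/9. Dividing through by 92/9 gives the monic gcd y+1.
Cancel y+1 from numerator and denominator to get the reduced form.

(-39+16y-4y**2+y**3)/(8+6y+2y**2)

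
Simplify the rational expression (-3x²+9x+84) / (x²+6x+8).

(-3x+21)/(x+2)

By polynomial division,
  -3x²+9x+84 = (-3)(x²+6x+8) + (27x+108)
  x²+6x+8 = ((1/27)x+2/27)(27x+108) + (0)
Last nonzero remainder: 27x+108. Dividing through by 27 gives the monic gcd x+4.
Cancel x+4 from numerator and denominator to get the reduced form.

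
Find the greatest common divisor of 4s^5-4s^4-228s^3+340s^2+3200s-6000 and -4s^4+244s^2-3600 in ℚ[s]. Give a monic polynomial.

By polynomial division,
  4s^5-4s^4-228s^3+340s^2+3200s-6000 = (-s+1)(-4s^4+244s^2-3600) + (16s^3+96s^2-400s-2400)
  -4s^4+244s^2-3600 = (-(1/4)s+3/2)(16s^3+96s^2-400s-2400) + (0)
Last nonzero remainder: 16s^3+96s^2-400s-2400. Dividing through by 16 gives the monic gcd s^3+6s^2-25s-150.

s^3+6s^2-25s-150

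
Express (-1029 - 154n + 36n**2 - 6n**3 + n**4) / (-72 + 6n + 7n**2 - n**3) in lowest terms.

By polynomial division,
  n**4 - 6n**3 + 36n**2 - 154n - 1029 = (-n - 1)(-n**3 + 7n**2 + 6n - 72) + (49n**2 - 220n - 1101)
  -n**3 + 7n**2 + 6n - 72 = (-(1/49)n + 123/2401)(49n**2 - 220n - 1101) + (-(12483/2401)n - 37449/2401)
  49n**2 - 220n - 1101 = (-(117649/12483)n + 881167/12483)(-(12483/2401)n - 37449/2401) + (0)
Last nonzero remainder: -(12483/2401)n - 37449/2401. Dividing through by -12483/2401 gives the monic gcd n + 3.
Cancel n + 3 from numerator and denominator to get the reduced form.

(343 - 63n + 9n**2 - n**3)/(24 - 10n + n**2)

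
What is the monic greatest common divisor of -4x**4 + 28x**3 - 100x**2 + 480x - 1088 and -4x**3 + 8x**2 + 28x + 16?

Apply the Euclidean algorithm:
  -4x**4 + 28x**3 - 100x**2 + 480x - 1088 = (x - 5)(-4x**3 + 8x**2 + 28x + 16) + (-88x**2 + 604x - 1008)
  -4x**3 + 8x**2 + 28x + 16 = ((1/22)x + 107/484)(-88x**2 + 604x - 1008) + (-(7225/121)x + 28900/121)
  -88x**2 + 604x - 1008 = ((10648/7225)x - 30492/7225)(-(7225/121)x + 28900/121) + (0)
Last nonzero remainder: -(7225/121)x + 28900/121. Dividing through by -7225/121 gives the monic gcd x - 4.

x - 4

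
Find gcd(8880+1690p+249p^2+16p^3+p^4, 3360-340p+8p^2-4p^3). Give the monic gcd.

120+5p+p^2

Apply the Euclidean algorithm:
  p^4+16p^3+249p^2+1690p+8880 = (-(1/4)p-9/2)(-4p^3+8p^2-340p+3360) + (200p^2+1000p+24000)
  -4p^3+8p^2-340p+3360 = (-(1/50)p+7/50)(200p^2+1000p+24000) + (0)
Last nonzero remainder: 200p^2+1000p+24000. Dividing through by 200 gives the monic gcd p^2+5p+120.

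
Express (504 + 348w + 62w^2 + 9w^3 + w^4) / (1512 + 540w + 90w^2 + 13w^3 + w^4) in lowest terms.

(2 + w)/(6 + w)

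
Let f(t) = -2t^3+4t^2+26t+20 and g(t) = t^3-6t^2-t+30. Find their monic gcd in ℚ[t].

t^2-3t-10

Apply the Euclidean algorithm:
  -2t^3+4t^2+26t+20 = (-2)(t^3-6t^2-t+30) + (-8t^2+24t+80)
  t^3-6t^2-t+30 = (-(1/8)t+3/8)(-8t^2+24t+80) + (0)
Last nonzero remainder: -8t^2+24t+80. Dividing through by -8 gives the monic gcd t^2-3t-10.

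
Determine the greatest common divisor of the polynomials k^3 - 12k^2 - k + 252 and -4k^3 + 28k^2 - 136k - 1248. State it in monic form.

k + 4

By polynomial division,
  k^3 - 12k^2 - k + 252 = (-1/4)(-4k^3 + 28k^2 - 136k - 1248) + (-5k^2 - 35k - 60)
  -4k^3 + 28k^2 - 136k - 1248 = ((4/5)k - 56/5)(-5k^2 - 35k - 60) + (-480k - 1920)
  -5k^2 - 35k - 60 = ((1/96)k + 1/32)(-480k - 1920) + (0)
Last nonzero remainder: -480k - 1920. Dividing through by -480 gives the monic gcd k + 4.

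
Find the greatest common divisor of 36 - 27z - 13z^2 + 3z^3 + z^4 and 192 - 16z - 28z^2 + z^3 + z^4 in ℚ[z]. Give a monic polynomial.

-12 + z + z^2

Repeated division with remainder:
  z^4 + 3z^3 - 13z^2 - 27z + 36 = (z^4 + z^3 - 28z^2 - 16z + 192) + (2z^3 + 15z^2 - 11z - 156)
  z^4 + z^3 - 28z^2 - 16z + 192 = ((1/2)z - 13/4)(2z^3 + 15z^2 - 11z - 156) + ((105/4)z^2 + (105/4)z - 315)
  2z^3 + 15z^2 - 11z - 156 = ((8/105)z + 52/105)((105/4)z^2 + (105/4)z - 315) + (0)
Last nonzero remainder: (105/4)z^2 + (105/4)z - 315. Dividing through by 105/4 gives the monic gcd z^2 + z - 12.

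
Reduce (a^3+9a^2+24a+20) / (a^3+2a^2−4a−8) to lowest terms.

(a+5)/(a−2)

Euclidean algorithm in ℚ[a]:
  a^3+9a^2+24a+20 = (a^3+2a^2−4a−8) + (7a^2+28a+28)
  a^3+2a^2−4a−8 = ((1/7)a−2/7)(7a^2+28a+28) + (0)
Last nonzero remainder: 7a^2+28a+28. Dividing through by 7 gives the monic gcd a^2+4a+4.
Cancel a^2+4a+4 from numerator and denominator to get the reduced form.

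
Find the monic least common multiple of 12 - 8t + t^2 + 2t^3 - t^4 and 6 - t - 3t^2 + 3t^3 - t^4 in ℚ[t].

-12 - 4t + 7t^2 - 3t^3 - t^4 + t^5

Apply the Euclidean algorithm:
  -t^4 + 2t^3 + t^2 - 8t + 12 = (-t^4 + 3t^3 - 3t^2 - t + 6) + (-t^3 + 4t^2 - 7t + 6)
  -t^4 + 3t^3 - 3t^2 - t + 6 = (t + 1)(-t^3 + 4t^2 - 7t + 6) + (0)
Last nonzero remainder: -t^3 + 4t^2 - 7t + 6. Dividing through by -1 gives the monic gcd t^3 - 4t^2 + 7t - 6.
Then lcm(f, g) = f·g / gcd(f, g); expanding and making the result monic gives the answer.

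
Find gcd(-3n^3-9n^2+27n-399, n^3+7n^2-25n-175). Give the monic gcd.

n+7

Repeated division with remainder:
  -3n^3-9n^2+27n-399 = (-3)(n^3+7n^2-25n-175) + (12n^2-48n-924)
  n^3+7n^2-25n-175 = ((1/12)n+11/12)(12n^2-48n-924) + (96n+672)
  12n^2-48n-924 = ((1/8)n-11/8)(96n+672) + (0)
Last nonzero remainder: 96n+672. Dividing through by 96 gives the monic gcd n+7.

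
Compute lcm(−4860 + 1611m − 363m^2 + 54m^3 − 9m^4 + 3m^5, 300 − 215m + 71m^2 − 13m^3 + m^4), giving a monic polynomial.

8100 − 4305m + 1142m^2 − 211m^3 + 33m^4 − 8m^5 + m^6

Repeated division with remainder:
  3m^5 − 9m^4 + 54m^3 − 363m^2 + 1611m − 4860 = (3m + 30)(m^4 − 13m^3 + 71m^2 − 215m + 300) + (231m^3 − 1848m^2 + 7161m − 13860)
  m^4 − 13m^3 + 71m^2 − 215m + 300 = ((1/231)m − 5/231)(231m^3 − 1848m^2 + 7161m − 13860) + (0)
Last nonzero remainder: 231m^3 − 1848m^2 + 7161m − 13860. Dividing through by 231 gives the monic gcd m^3 − 8m^2 + 31m − 60.
Then lcm(f, g) = f·g / gcd(f, g); expanding and making the result monic gives the answer.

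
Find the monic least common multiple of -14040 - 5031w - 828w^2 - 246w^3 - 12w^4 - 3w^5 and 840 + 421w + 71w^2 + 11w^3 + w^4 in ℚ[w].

By polynomial division,
  -3w^5 - 12w^4 - 246w^3 - 828w^2 - 5031w - 14040 = (-3w + 21)(w^4 + 11w^3 + 71w^2 + 421w + 840) + (-264w^3 - 1056w^2 - 11352w - 31680)
  w^4 + 11w^3 + 71w^2 + 421w + 840 = (-(1/264)w - 7/264)(-264w^3 - 1056w^2 - 11352w - 31680) + (0)
Last nonzero remainder: -264w^3 - 1056w^2 - 11352w - 31680. Dividing through by -264 gives the monic gcd w^3 + 4w^2 + 43w + 120.
Then lcm(f, g) = f·g / gcd(f, g); expanding and making the result monic gives the answer.

32760 + 16419w + 3609w^2 + 850w^3 + 110w^4 + 11w^5 + w^6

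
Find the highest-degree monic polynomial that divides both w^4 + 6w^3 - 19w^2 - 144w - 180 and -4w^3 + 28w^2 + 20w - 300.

w^2 - 2w - 15

Apply the Euclidean algorithm:
  w^4 + 6w^3 - 19w^2 - 144w - 180 = (-(1/4)w - 13/4)(-4w^3 + 28w^2 + 20w - 300) + (77w^2 - 154w - 1155)
  -4w^3 + 28w^2 + 20w - 300 = (-(4/77)w + 20/77)(77w^2 - 154w - 1155) + (0)
Last nonzero remainder: 77w^2 - 154w - 1155. Dividing through by 77 gives the monic gcd w^2 - 2w - 15.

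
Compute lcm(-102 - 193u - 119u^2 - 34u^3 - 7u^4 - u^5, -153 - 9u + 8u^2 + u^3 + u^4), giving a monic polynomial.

Repeated division with remainder:
  -u^5 - 7u^4 - 34u^3 - 119u^2 - 193u - 102 = (-u - 6)(u^4 + u^3 + 8u^2 - 9u - 153) + (-20u^3 - 80u^2 - 400u - 1020)
  u^4 + u^3 + 8u^2 - 9u - 153 = (-(1/20)u + 3/20)(-20u^3 - 80u^2 - 400u - 1020) + (0)
Last nonzero remainder: -20u^3 - 80u^2 - 400u - 1020. Dividing through by -20 gives the monic gcd u^3 + 4u^2 + 20u + 51.
Then lcm(f, g) = f·g / gcd(f, g); expanding and making the result monic gives the answer.

-306 - 477u - 164u^2 + 17u^3 + 13u^4 + 4u^5 + u^6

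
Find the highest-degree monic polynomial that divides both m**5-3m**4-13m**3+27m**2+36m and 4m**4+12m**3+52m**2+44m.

By polynomial division,
  m**5-3m**4-13m**3+27m**2+36m = ((1/4)m-3/2)(4m**4+12m**3+52m**2+44m) + (-8m**3+94m**2+102m)
  4m**4+12m**3+52m**2+44m = (-(1/2)m-59/8)(-8m**3+94m**2+102m) + ((3185/4)m**2+(3185/4)m)
  -8m**3+94m**2+102m = (-(32/3185)m+408/3185)((3185/4)m**2+(3185/4)m) + (0)
Last nonzero remainder: (3185/4)m**2+(3185/4)m. Dividing through by 3185/4 gives the monic gcd m**2+m.

m**2+m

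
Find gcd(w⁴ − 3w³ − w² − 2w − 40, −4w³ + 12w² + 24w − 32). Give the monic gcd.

By polynomial division,
  w⁴ − 3w³ − w² − 2w − 40 = (−(1/4)w)(−4w³ + 12w² + 24w − 32) + (5w² − 10w − 40)
  −4w³ + 12w² + 24w − 32 = (−(4/5)w + 4/5)(5w² − 10w − 40) + (0)
Last nonzero remainder: 5w² − 10w − 40. Dividing through by 5 gives the monic gcd w² − 2w − 8.

w² − 2w − 8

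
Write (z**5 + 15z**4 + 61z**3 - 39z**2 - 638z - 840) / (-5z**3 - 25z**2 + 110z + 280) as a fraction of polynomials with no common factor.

(-z**3 - 6z**2 + 7z + 60)/(5z - 20)

Apply the Euclidean algorithm:
  z**5 + 15z**4 + 61z**3 - 39z**2 - 638z - 840 = (-(1/5)z**2 - 2z - 33/5)(-5z**3 - 25z**2 + 110z + 280) + (72z**2 + 648z + 1008)
  -5z**3 - 25z**2 + 110z + 280 = (-(5/72)z + 5/18)(72z**2 + 648z + 1008) + (0)
Last nonzero remainder: 72z**2 + 648z + 1008. Dividing through by 72 gives the monic gcd z**2 + 9z + 14.
Cancel z**2 + 9z + 14 from numerator and denominator to get the reduced form.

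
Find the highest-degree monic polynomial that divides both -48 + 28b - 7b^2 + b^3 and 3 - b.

Repeated division with remainder:
  b^3 - 7b^2 + 28b - 48 = (-b^2 + 4b - 16)(-b + 3) + (0)
Last nonzero remainder: -b + 3. Dividing through by -1 gives the monic gcd b - 3.

-3 + b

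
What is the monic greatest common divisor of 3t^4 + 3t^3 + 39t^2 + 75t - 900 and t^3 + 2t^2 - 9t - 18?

By polynomial division,
  3t^4 + 3t^3 + 39t^2 + 75t - 900 = (3t - 3)(t^3 + 2t^2 - 9t - 18) + (72t^2 + 102t - 954)
  t^3 + 2t^2 - 9t - 18 = ((1/72)t + 7/864)(72t^2 + 102t - 954) + ((493/144)t - 493/48)
  72t^2 + 102t - 954 = ((10368/493)t + 45792/493)((493/144)t - 493/48) + (0)
Last nonzero remainder: (493/144)t - 493/48. Dividing through by 493/144 gives the monic gcd t - 3.

t - 3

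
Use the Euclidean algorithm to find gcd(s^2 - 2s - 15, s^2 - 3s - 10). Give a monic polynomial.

s - 5

By polynomial division,
  s^2 - 2s - 15 = (s^2 - 3s - 10) + (s - 5)
  s^2 - 3s - 10 = (s + 2)(s - 5) + (0)
The last nonzero remainder s - 5 is already monic.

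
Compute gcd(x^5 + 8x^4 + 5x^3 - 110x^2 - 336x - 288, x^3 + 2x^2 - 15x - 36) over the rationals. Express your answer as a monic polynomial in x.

x^3 + 2x^2 - 15x - 36

Repeated division with remainder:
  x^5 + 8x^4 + 5x^3 - 110x^2 - 336x - 288 = (x^2 + 6x + 8)(x^3 + 2x^2 - 15x - 36) + (0)
The last nonzero remainder x^3 + 2x^2 - 15x - 36 is already monic.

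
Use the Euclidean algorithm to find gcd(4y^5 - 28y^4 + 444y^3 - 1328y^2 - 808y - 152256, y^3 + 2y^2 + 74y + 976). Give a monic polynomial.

By polynomial division,
  4y^5 - 28y^4 + 444y^3 - 1328y^2 - 808y - 152256 = (4y^2 - 36y + 220)(y^3 + 2y^2 + 74y + 976) + (-3008y^2 + 18048y - 366976)
  y^3 + 2y^2 + 74y + 976 = (-(1/3008)y - 1/376)(-3008y^2 + 18048y - 366976) + (0)
Last nonzero remainder: -3008y^2 + 18048y - 366976. Dividing through by -3008 gives the monic gcd y^2 - 6y + 122.

y^2 - 6y + 122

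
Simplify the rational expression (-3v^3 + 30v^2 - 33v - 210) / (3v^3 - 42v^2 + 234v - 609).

Euclidean algorithm in ℚ[v]:
  -3v^3 + 30v^2 - 33v - 210 = (-1)(3v^3 - 42v^2 + 234v - 609) + (-12v^2 + 201v - 819)
  3v^3 - 42v^2 + 234v - 609 = (-(1/4)v - 11/16)(-12v^2 + 201v - 819) + ((2679/16)v - 18753/16)
  -12v^2 + 201v - 819 = (-(64/893)v + 624/893)((2679/16)v - 18753/16) + (0)
Last nonzero remainder: (2679/16)v - 18753/16. Dividing through by 2679/16 gives the monic gcd v - 7.
Cancel v - 7 from numerator and denominator to get the reduced form.

(-v^2 + 3v + 10)/(v^2 - 7v + 29)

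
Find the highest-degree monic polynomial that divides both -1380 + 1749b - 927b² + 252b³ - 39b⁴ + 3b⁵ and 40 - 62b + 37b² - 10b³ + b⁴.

-20 + 21b - 8b² + b³

By polynomial division,
  3b⁵ - 39b⁴ + 252b³ - 927b² + 1749b - 1380 = (3b - 9)(b⁴ - 10b³ + 37b² - 62b + 40) + (51b³ - 408b² + 1071b - 1020)
  b⁴ - 10b³ + 37b² - 62b + 40 = ((1/51)b - 2/51)(51b³ - 408b² + 1071b - 1020) + (0)
Last nonzero remainder: 51b³ - 408b² + 1071b - 1020. Dividing through by 51 gives the monic gcd b³ - 8b² + 21b - 20.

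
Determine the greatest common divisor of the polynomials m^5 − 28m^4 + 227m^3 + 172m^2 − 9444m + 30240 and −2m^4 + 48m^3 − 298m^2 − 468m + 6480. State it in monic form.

Repeated division with remainder:
  m^5 − 28m^4 + 227m^3 + 172m^2 − 9444m + 30240 = (−(1/2)m + 2)(−2m^4 + 48m^3 − 298m^2 − 468m + 6480) + (−18m^3 + 534m^2 − 5268m + 17280)
  −2m^4 + 48m^3 − 298m^2 − 468m + 6480 = ((1/9)m + 17/27)(−18m^3 + 534m^2 − 5268m + 17280) + (−(440/9)m^2 + (8360/9)m − 4400)
  −18m^3 + 534m^2 − 5268m + 17280 = ((81/220)m − 216/55)(−(440/9)m^2 + (8360/9)m − 4400) + (0)
Last nonzero remainder: −(440/9)m^2 + (8360/9)m − 4400. Dividing through by −440/9 gives the monic gcd m^2 − 19m + 90.

m^2 − 19m + 90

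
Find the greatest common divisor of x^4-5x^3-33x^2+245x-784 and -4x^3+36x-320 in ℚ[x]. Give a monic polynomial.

x^2-5x+16

By polynomial division,
  x^4-5x^3-33x^2+245x-784 = (-(1/4)x+5/4)(-4x^3+36x-320) + (-24x^2+120x-384)
  -4x^3+36x-320 = ((1/6)x+5/6)(-24x^2+120x-384) + (0)
Last nonzero remainder: -24x^2+120x-384. Dividing through by -24 gives the monic gcd x^2-5x+16.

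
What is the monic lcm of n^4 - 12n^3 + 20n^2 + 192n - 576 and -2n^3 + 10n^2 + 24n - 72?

Euclidean algorithm in ℚ[n]:
  n^4 - 12n^3 + 20n^2 + 192n - 576 = (-(1/2)n + 7/2)(-2n^3 + 10n^2 + 24n - 72) + (-3n^2 + 72n - 324)
  -2n^3 + 10n^2 + 24n - 72 = ((2/3)n + 38/3)(-3n^2 + 72n - 324) + (-672n + 4032)
  -3n^2 + 72n - 324 = ((1/224)n - 9/112)(-672n + 4032) + (0)
Last nonzero remainder: -672n + 4032. Dividing through by -672 gives the monic gcd n - 6.
Then lcm(f, g) = f·g / gcd(f, g); expanding and making the result monic gives the answer.

n^6 - 11n^5 + 2n^4 + 284n^3 - 504n^2 - 1728n + 3456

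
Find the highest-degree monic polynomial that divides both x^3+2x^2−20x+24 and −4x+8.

x−2

Euclidean algorithm in ℚ[x]:
  x^3+2x^2−20x+24 = (−(1/4)x^2−x+3)(−4x+8) + (0)
Last nonzero remainder: −4x+8. Dividing through by −4 gives the monic gcd x−2.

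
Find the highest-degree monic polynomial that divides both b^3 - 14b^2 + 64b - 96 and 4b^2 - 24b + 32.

b - 4

Repeated division with remainder:
  b^3 - 14b^2 + 64b - 96 = ((1/4)b - 2)(4b^2 - 24b + 32) + (8b - 32)
  4b^2 - 24b + 32 = ((1/2)b - 1)(8b - 32) + (0)
Last nonzero remainder: 8b - 32. Dividing through by 8 gives the monic gcd b - 4.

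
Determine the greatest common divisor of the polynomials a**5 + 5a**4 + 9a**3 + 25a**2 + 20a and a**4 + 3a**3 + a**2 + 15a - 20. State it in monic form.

Repeated division with remainder:
  a**5 + 5a**4 + 9a**3 + 25a**2 + 20a = (a + 2)(a**4 + 3a**3 + a**2 + 15a - 20) + (2a**3 + 8a**2 + 10a + 40)
  a**4 + 3a**3 + a**2 + 15a - 20 = ((1/2)a - 1/2)(2a**3 + 8a**2 + 10a + 40) + (0)
Last nonzero remainder: 2a**3 + 8a**2 + 10a + 40. Dividing through by 2 gives the monic gcd a**3 + 4a**2 + 5a + 20.

a**3 + 4a**2 + 5a + 20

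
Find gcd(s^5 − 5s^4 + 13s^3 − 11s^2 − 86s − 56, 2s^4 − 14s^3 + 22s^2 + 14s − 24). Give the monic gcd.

s^2 − 3s − 4

Repeated division with remainder:
  s^5 − 5s^4 + 13s^3 − 11s^2 − 86s − 56 = ((1/2)s + 1)(2s^4 − 14s^3 + 22s^2 + 14s − 24) + (16s^3 − 40s^2 − 88s − 32)
  2s^4 − 14s^3 + 22s^2 + 14s − 24 = ((1/8)s − 9/16)(16s^3 − 40s^2 − 88s − 32) + ((21/2)s^2 − (63/2)s − 42)
  16s^3 − 40s^2 − 88s − 32 = ((32/21)s + 16/21)((21/2)s^2 − (63/2)s − 42) + (0)
Last nonzero remainder: (21/2)s^2 − (63/2)s − 42. Dividing through by 21/2 gives the monic gcd s^2 − 3s − 4.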